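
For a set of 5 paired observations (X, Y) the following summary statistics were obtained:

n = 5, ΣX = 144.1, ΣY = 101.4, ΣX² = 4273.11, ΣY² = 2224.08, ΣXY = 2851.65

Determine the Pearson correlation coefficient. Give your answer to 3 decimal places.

-0.498

r = (nΣXY − ΣXΣY) / √[(nΣX² − (ΣX)²)(nΣY² − (ΣY)²)]
Numerator: 5×2851.65 − 144.1×101.4 = -353.49
Denominator: √[(21365.55 − 20764.81)(11120.4 − 10281.96)] = √[600.74 × 838.44] = 709.7073
r = -353.49 / 709.7073 ≈ -0.498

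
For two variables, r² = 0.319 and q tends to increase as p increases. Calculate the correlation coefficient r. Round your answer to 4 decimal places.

|r| = √0.319 = 0.5648
The association is positive, so r = 0.5648.

0.5648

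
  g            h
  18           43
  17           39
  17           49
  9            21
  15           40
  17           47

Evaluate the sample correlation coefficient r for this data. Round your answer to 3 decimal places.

0.921

n = 6, Σg = 93, Σh = 239, Σg² = 1497, Σh² = 10021, Σgh = 3858
nΣgh − ΣgΣh = 23148 − 22227 = 921
nΣg² − (Σg)² = 8982 − 8649 = 333; nΣh² − (Σh)² = 60126 − 57121 = 3005
r = 921 / √(333 × 3005) = 921 / 1000.3324 ≈ 0.921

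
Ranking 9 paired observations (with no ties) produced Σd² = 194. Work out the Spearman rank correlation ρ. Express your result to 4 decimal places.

ρ = 1 − 6Σd² / [n(n²−1)] = 1 − 6×194 / (9×80)
  = 1 − 1164/720 = 1 − 1.61667 ≈ -0.6167

-0.6167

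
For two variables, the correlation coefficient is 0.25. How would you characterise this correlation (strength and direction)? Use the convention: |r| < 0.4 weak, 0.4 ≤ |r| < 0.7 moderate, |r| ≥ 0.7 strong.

weak positive

r = 0.25 > 0 so the relationship is positive.
|r| = 0.25, which falls in the weak range.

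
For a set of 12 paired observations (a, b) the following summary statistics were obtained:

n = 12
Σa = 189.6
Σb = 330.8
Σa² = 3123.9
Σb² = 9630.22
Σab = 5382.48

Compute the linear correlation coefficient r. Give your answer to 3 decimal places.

0.609

r = (nΣab − ΣaΣb) / √[(nΣa² − (Σa)²)(nΣb² − (Σb)²)]
Numerator: 12×5382.48 − 189.6×330.8 = 1870.08
Denominator: √[(37486.8 − 35948.16)(115562.64 − 109428.64)] = √[1538.64 × 6134] = 3072.1357
r = 1870.08 / 3072.1357 ≈ 0.609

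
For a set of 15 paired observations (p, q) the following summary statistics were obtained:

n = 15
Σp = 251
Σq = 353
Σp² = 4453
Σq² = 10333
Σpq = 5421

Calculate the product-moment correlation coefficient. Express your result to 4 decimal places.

-0.6788

r = (nΣpq − ΣpΣq) / √[(nΣp² − (Σp)²)(nΣq² − (Σq)²)]
Numerator: 15×5421 − 251×353 = -7288
Denominator: √[(66795 − 63001)(154995 − 124609)] = √[3794 × 30386] = 10737.0612
r = -7288 / 10737.0612 ≈ -0.6788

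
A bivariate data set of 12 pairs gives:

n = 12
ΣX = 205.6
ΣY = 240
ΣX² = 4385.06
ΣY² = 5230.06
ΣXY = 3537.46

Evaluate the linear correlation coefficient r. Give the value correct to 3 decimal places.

-0.943

r = (nΣXY − ΣXΣY) / √[(nΣX² − (ΣX)²)(nΣY² − (ΣY)²)]
Numerator: 12×3537.46 − 205.6×240 = -6894.48
Denominator: √[(52620.72 − 42271.36)(62760.72 − 57600)] = √[10349.36 × 5160.72] = 7308.2248
r = -6894.48 / 7308.2248 ≈ -0.943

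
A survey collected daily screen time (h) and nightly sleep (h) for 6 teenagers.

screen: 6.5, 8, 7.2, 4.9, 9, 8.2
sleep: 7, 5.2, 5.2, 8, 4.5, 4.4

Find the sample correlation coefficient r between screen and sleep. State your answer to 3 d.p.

-0.950

n = 6, Σx = 43.8, Σy = 34.3, Σx² = 330.34, Σy² = 206.69, Σxy = 240.32
nΣxy − ΣxΣy = 1441.92 − 1502.34 = -60.42
nΣx² − (Σx)² = 1982.04 − 1918.44 = 63.6; nΣy² − (Σy)² = 1240.14 − 1176.49 = 63.65
r = -60.42 / √(63.6 × 63.65) = -60.42 / 63.6250 ≈ -0.950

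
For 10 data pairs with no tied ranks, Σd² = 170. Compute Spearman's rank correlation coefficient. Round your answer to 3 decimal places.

-0.030

ρ = 1 − 6Σd² / [n(n²−1)] = 1 − 6×170 / (10×99)
  = 1 − 1020/990 = 1 − 1.0303 ≈ -0.030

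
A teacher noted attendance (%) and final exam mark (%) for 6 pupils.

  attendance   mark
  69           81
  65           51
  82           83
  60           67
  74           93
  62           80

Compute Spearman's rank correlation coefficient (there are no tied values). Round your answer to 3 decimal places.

Rank attendance: 4, 3, 6, 1, 5, 2
Rank mark: 4, 1, 5, 2, 6, 3
d = rank(attendance) − rank(mark): 0, 2, 1, -1, -1, -1; Σd² = 8
ρ = 1 − 6Σd² / [n(n²−1)] = 1 − 6×8 / (6×35) = 1 − 48/210 ≈ 0.771

0.771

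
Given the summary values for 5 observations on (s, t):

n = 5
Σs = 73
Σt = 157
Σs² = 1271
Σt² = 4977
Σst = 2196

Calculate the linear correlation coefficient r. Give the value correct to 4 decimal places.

-0.9775

r = (nΣst − ΣsΣt) / √[(nΣs² − (Σs)²)(nΣt² − (Σt)²)]
Numerator: 5×2196 − 73×157 = -481
Denominator: √[(6355 − 5329)(24885 − 24649)] = √[1026 × 236] = 492.0732
r = -481 / 492.0732 ≈ -0.9775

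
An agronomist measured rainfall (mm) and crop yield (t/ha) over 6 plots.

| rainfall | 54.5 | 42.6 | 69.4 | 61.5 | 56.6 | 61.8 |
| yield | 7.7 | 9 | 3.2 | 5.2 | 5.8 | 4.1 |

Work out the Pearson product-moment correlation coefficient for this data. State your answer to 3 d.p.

n = 6, Σx = 346.4, Σy = 35, Σx² = 20406.42, Σy² = 228.02, Σxy = 1926.59
nΣxy − ΣxΣy = 11559.54 − 12124 = -564.46
nΣx² − (Σx)² = 122438.52 − 119992.96 = 2445.56; nΣy² − (Σy)² = 1368.12 − 1225 = 143.12
r = -564.46 / √(2445.56 × 143.12) = -564.46 / 591.6152 ≈ -0.954

-0.954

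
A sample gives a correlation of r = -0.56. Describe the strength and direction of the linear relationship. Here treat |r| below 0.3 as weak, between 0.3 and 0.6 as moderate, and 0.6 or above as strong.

r = -0.56 < 0 so the relationship is negative.
|r| = 0.56, which falls in the moderate range.

moderate negative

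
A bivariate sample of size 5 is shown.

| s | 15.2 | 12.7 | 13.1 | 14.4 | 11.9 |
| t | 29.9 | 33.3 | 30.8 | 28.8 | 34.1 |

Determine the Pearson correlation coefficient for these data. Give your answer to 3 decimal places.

n = 5, Σs = 67.3, Σt = 156.9, Σs² = 912.91, Σt² = 4943.79, Σst = 2101.38
nΣst − ΣsΣt = 10506.9 − 10559.37 = -52.47
nΣs² − (Σs)² = 4564.55 − 4529.29 = 35.26; nΣt² − (Σt)² = 24718.95 − 24617.61 = 101.34
r = -52.47 / √(35.26 × 101.34) = -52.47 / 59.7767 ≈ -0.878

-0.878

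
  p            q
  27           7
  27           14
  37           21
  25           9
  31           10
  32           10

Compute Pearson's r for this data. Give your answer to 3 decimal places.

0.729

n = 6, Σp = 179, Σq = 71, Σp² = 5437, Σq² = 967, Σpq = 2199
nΣpq − ΣpΣq = 13194 − 12709 = 485
nΣp² − (Σp)² = 32622 − 32041 = 581; nΣq² − (Σq)² = 5802 − 5041 = 761
r = 485 / √(581 × 761) = 485 / 664.9368 ≈ 0.729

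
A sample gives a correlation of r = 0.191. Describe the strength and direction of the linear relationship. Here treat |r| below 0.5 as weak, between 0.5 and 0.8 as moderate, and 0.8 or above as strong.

weak positive

r = 0.191 > 0 so the relationship is positive.
|r| = 0.191, which falls in the weak range.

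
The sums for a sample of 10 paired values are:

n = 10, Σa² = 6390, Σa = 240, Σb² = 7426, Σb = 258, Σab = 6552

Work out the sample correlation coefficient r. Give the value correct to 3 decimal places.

0.517

r = (nΣab − ΣaΣb) / √[(nΣa² − (Σa)²)(nΣb² − (Σb)²)]
Numerator: 10×6552 − 240×258 = 3600
Denominator: √[(63900 − 57600)(74260 − 66564)] = √[6300 × 7696] = 6963.1028
r = 3600 / 6963.1028 ≈ 0.517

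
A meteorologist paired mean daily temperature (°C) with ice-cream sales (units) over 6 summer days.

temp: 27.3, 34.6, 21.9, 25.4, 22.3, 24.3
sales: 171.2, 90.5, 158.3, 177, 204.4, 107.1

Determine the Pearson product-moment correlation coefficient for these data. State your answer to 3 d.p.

-0.647

n = 6, Σx = 155.8, Σy = 908.5, Σx² = 4155, Σy² = 147137.35, Σxy = 22928.28
nΣxy − ΣxΣy = 137569.68 − 141544.3 = -3974.62
nΣx² − (Σx)² = 24930 − 24273.64 = 656.36; nΣy² − (Σy)² = 882824.1 − 825372.25 = 57451.85
r = -3974.62 / √(656.36 × 57451.85) = -3974.62 / 6140.7733 ≈ -0.647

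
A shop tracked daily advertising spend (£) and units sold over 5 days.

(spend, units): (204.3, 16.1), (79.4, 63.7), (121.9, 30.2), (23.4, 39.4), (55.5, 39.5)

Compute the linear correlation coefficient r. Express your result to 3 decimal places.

-0.651

n = 5, Σx = 484.5, Σy = 188.9, Σx² = 66530.27, Σy² = 8341.55, Σxy = 15142.6
nΣxy − ΣxΣy = 75713 − 91522.05 = -15809.05
nΣx² − (Σx)² = 332651.35 − 234740.25 = 97911.1; nΣy² − (Σy)² = 41707.75 − 35683.21 = 6024.54
r = -15809.05 / √(97911.1 × 6024.54) = -15809.05 / 24287.2258 ≈ -0.651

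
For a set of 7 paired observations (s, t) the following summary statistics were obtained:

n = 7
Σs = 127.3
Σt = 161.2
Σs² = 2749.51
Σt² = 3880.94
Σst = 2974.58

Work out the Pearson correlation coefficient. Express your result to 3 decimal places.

r = (nΣst − ΣsΣt) / √[(nΣs² − (Σs)²)(nΣt² − (Σt)²)]
Numerator: 7×2974.58 − 127.3×161.2 = 301.3
Denominator: √[(19246.57 − 16205.29)(27166.58 − 25985.44)] = √[3041.28 × 1181.14] = 1895.3041
r = 301.3 / 1895.3041 ≈ 0.159

0.159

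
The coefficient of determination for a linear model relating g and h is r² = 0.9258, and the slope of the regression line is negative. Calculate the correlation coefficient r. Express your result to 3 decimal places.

|r| = √0.9258 = 0.962
The association is negative, so r = −0.962.

-0.962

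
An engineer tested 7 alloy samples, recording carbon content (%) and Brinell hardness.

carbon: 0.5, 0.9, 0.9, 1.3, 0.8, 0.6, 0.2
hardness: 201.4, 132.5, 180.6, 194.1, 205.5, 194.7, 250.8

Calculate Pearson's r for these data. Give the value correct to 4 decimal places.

n = 7, Σx = 5.2, Σy = 1359.6, Σx² = 4.6, Σy² = 271448.36, Σxy = 966.2
nΣxy − ΣxΣy = 6763.4 − 7069.92 = -306.52
nΣx² − (Σx)² = 32.2 − 27.04 = 5.16; nΣy² − (Σy)² = 1900138.52 − 1848512.16 = 51626.36
r = -306.52 / √(5.16 × 51626.36) = -306.52 / 516.1318 ≈ -0.5939

-0.5939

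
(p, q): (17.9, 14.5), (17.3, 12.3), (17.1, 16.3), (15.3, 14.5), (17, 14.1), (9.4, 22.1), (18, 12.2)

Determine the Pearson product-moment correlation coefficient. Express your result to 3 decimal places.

-0.909

n = 7, Σp = 112, Σq = 106, Σp² = 1847.56, Σq² = 1673.54, Σpq = 1639.96
nΣpq − ΣpΣq = 11479.72 − 11872 = -392.28
nΣp² − (Σp)² = 12932.92 − 12544 = 388.92; nΣq² − (Σq)² = 11714.78 − 11236 = 478.78
r = -392.28 / √(388.92 × 478.78) = -392.28 / 431.5172 ≈ -0.909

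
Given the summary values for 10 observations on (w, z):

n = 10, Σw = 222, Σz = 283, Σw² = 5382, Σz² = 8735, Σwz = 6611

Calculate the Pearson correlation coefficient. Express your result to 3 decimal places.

0.572

r = (nΣwz − ΣwΣz) / √[(nΣw² − (Σw)²)(nΣz² − (Σz)²)]
Numerator: 10×6611 − 222×283 = 3284
Denominator: √[(53820 − 49284)(87350 − 80089)] = √[4536 × 7261] = 5738.9804
r = 3284 / 5738.9804 ≈ 0.572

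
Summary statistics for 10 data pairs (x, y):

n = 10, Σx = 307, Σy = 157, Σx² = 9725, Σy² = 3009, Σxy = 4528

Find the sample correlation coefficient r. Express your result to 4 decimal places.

r = (nΣxy − ΣxΣy) / √[(nΣx² − (Σx)²)(nΣy² − (Σy)²)]
Numerator: 10×4528 − 307×157 = -2919
Denominator: √[(97250 − 94249)(30090 − 24649)] = √[3001 × 5441] = 4040.8466
r = -2919 / 4040.8466 ≈ -0.7224

-0.7224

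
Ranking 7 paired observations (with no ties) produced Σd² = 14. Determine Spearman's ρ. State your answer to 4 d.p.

ρ = 1 − 6Σd² / [n(n²−1)] = 1 − 6×14 / (7×48)
  = 1 − 84/336 = 1 − 0.25000 ≈ 0.7500

0.7500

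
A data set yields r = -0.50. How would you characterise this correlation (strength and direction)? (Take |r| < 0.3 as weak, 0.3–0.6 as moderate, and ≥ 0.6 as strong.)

moderate negative

r = -0.50 < 0 so the relationship is negative.
|r| = 0.50, which falls in the moderate range.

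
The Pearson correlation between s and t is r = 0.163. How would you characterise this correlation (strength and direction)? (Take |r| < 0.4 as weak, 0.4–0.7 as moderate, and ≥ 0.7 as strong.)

weak positive

r = 0.163 > 0 so the relationship is positive.
|r| = 0.163, which falls in the weak range.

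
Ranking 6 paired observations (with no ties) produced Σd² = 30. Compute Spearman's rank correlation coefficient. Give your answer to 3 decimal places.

0.143

ρ = 1 − 6Σd² / [n(n²−1)] = 1 − 6×30 / (6×35)
  = 1 − 180/210 = 1 − 0.8571 ≈ 0.143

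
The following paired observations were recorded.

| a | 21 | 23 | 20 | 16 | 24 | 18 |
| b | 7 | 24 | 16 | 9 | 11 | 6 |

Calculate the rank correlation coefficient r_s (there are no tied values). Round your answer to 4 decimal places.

Rank a: 4, 5, 3, 1, 6, 2
Rank b: 2, 6, 5, 3, 4, 1
d = rank(a) − rank(b): 2, -1, -2, -2, 2, 1; Σd² = 18
ρ = 1 − 6Σd² / [n(n²−1)] = 1 − 6×18 / (6×35) = 1 − 108/210 ≈ 0.4857

0.4857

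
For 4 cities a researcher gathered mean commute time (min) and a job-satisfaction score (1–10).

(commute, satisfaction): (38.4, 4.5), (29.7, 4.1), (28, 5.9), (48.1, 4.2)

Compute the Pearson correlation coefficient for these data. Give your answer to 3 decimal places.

n = 4, Σx = 144.2, Σy = 18.7, Σx² = 5454.26, Σy² = 89.51, Σxy = 661.79
nΣxy − ΣxΣy = 2647.16 − 2696.54 = -49.38
nΣx² − (Σx)² = 21817.04 − 20793.64 = 1023.4; nΣy² − (Σy)² = 358.04 − 349.69 = 8.35
r = -49.38 / √(1023.4 × 8.35) = -49.38 / 92.4413 ≈ -0.534

-0.534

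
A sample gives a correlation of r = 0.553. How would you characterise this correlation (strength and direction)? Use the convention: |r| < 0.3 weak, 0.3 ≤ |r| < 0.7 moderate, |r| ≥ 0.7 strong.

moderate positive

r = 0.553 > 0 so the relationship is positive.
|r| = 0.553, which falls in the moderate range.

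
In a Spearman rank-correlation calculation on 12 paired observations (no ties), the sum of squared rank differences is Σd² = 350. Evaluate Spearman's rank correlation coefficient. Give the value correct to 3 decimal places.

-0.224

ρ = 1 − 6Σd² / [n(n²−1)] = 1 − 6×350 / (12×143)
  = 1 − 2100/1716 = 1 − 1.2238 ≈ -0.224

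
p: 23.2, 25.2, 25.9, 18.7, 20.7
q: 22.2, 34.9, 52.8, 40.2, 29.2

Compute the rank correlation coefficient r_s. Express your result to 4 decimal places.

Rank p: 3, 4, 5, 1, 2
Rank q: 1, 3, 5, 4, 2
d = rank(p) − rank(q): 2, 1, 0, -3, 0; Σd² = 14
ρ = 1 − 6Σd² / [n(n²−1)] = 1 − 6×14 / (5×24) = 1 − 84/120 ≈ 0.3000

0.3000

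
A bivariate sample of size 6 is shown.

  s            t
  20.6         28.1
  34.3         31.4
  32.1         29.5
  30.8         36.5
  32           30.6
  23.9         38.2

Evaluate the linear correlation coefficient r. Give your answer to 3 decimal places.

n = 6, Σs = 173.7, Σt = 194.3, Σs² = 5175.11, Σt² = 6373.67, Σst = 5619.21
nΣst − ΣsΣt = 33715.26 − 33749.91 = -34.65
nΣs² − (Σs)² = 31050.66 − 30171.69 = 878.97; nΣt² − (Σt)² = 38242.02 − 37752.49 = 489.53
r = -34.65 / √(878.97 × 489.53) = -34.65 / 655.9590 ≈ -0.053

-0.053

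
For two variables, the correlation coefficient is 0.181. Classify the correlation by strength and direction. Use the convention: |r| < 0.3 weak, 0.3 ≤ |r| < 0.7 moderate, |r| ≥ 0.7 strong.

r = 0.181 > 0 so the relationship is positive.
|r| = 0.181, which falls in the weak range.

weak positive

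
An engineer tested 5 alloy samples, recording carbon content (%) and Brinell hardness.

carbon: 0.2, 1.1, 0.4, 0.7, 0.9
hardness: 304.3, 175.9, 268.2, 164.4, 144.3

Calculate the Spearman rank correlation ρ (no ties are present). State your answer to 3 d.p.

Rank carbon: 1, 5, 2, 3, 4
Rank hardness: 5, 3, 4, 2, 1
d = rank(carbon) − rank(hardness): -4, 2, -2, 1, 3; Σd² = 34
ρ = 1 − 6Σd² / [n(n²−1)] = 1 − 6×34 / (5×24) = 1 − 204/120 ≈ -0.700

-0.700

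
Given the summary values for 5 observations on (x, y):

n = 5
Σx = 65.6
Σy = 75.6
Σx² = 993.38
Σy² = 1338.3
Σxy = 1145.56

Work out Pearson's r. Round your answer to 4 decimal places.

0.9548

r = (nΣxy − ΣxΣy) / √[(nΣx² − (Σx)²)(nΣy² − (Σy)²)]
Numerator: 5×1145.56 − 65.6×75.6 = 768.44
Denominator: √[(4966.9 − 4303.36)(6691.5 − 5715.36)] = √[663.54 × 976.14] = 804.8030
r = 768.44 / 804.8030 ≈ 0.9548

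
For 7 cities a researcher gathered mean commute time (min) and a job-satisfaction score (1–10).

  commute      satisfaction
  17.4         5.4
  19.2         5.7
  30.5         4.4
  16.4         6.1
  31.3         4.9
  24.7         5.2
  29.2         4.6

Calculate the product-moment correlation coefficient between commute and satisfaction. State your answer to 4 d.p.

-0.9051

n = 7, Σx = 168.7, Σy = 36.3, Σx² = 4313.03, Σy² = 190.43, Σxy = 853.77
nΣxy − ΣxΣy = 5976.39 − 6123.81 = -147.42
nΣx² − (Σx)² = 30191.21 − 28459.69 = 1731.52; nΣy² − (Σy)² = 1333.01 − 1317.69 = 15.32
r = -147.42 / √(1731.52 × 15.32) = -147.42 / 162.8708 ≈ -0.9051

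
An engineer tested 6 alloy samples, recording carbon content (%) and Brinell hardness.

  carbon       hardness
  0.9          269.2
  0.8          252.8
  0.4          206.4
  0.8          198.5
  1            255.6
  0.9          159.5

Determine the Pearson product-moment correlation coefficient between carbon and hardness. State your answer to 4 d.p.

n = 6, Σx = 4.8, Σy = 1342, Σx² = 4.06, Σy² = 309151.3, Σxy = 1085.03
nΣxy − ΣxΣy = 6510.18 − 6441.6 = 68.58
nΣx² − (Σx)² = 24.36 − 23.04 = 1.32; nΣy² − (Σy)² = 1854907.8 − 1800964 = 53943.8
r = 68.58 / √(1.32 × 53943.8) = 68.58 / 266.8442 ≈ 0.2570

0.2570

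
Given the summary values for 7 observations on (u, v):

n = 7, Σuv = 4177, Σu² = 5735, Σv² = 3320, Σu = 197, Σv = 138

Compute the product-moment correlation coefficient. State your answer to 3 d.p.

0.867

r = (nΣuv − ΣuΣv) / √[(nΣu² − (Σu)²)(nΣv² − (Σv)²)]
Numerator: 7×4177 − 197×138 = 2053
Denominator: √[(40145 − 38809)(23240 − 19044)] = √[1336 × 4196] = 2367.6689
r = 2053 / 2367.6689 ≈ 0.867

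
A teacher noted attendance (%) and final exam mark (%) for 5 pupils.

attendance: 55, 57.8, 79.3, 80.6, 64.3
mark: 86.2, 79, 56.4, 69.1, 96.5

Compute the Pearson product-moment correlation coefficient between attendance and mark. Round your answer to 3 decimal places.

-0.735

n = 5, Σx = 337, Σy = 387.2, Σx² = 23285.18, Σy² = 30939.46, Σxy = 25554.13
nΣxy − ΣxΣy = 127770.65 − 130486.4 = -2715.75
nΣx² − (Σx)² = 116425.9 − 113569 = 2856.9; nΣy² − (Σy)² = 154697.3 − 149923.84 = 4773.46
r = -2715.75 / √(2856.9 × 4773.46) = -2715.75 / 3692.8712 ≈ -0.735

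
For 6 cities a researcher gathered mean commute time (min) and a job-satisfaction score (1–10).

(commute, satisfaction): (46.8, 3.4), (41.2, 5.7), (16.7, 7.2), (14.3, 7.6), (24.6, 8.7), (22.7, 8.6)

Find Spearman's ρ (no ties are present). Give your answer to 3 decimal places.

-0.486

Rank commute: 6, 5, 2, 1, 4, 3
Rank satisfaction: 1, 2, 3, 4, 6, 5
d = rank(commute) − rank(satisfaction): 5, 3, -1, -3, -2, -2; Σd² = 52
ρ = 1 − 6Σd² / [n(n²−1)] = 1 − 6×52 / (6×35) = 1 − 312/210 ≈ -0.486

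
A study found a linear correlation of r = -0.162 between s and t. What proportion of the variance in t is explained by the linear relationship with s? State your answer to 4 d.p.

0.0262

r² = (-0.162)² = 0.0262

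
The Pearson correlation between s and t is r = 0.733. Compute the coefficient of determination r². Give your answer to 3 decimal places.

r² = (0.733)² = 0.537

0.537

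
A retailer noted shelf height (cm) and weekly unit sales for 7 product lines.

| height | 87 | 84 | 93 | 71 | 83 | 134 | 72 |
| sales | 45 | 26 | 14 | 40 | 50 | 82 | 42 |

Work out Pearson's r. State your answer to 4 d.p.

0.6440

n = 7, Σx = 624, Σy = 299, Σx² = 58344, Σy² = 15485, Σxy = 28403
nΣxy − ΣxΣy = 198821 − 186576 = 12245
nΣx² − (Σx)² = 408408 − 389376 = 19032; nΣy² − (Σy)² = 108395 − 89401 = 18994
r = 12245 / √(19032 × 18994) = 12245 / 19012.9905 ≈ 0.6440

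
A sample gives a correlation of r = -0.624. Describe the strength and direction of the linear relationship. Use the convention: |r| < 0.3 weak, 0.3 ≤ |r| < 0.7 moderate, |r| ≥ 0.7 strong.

moderate negative

r = -0.624 < 0 so the relationship is negative.
|r| = 0.624, which falls in the moderate range.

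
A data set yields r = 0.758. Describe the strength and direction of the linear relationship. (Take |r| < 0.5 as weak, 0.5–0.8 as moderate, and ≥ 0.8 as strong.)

r = 0.758 > 0 so the relationship is positive.
|r| = 0.758, which falls in the moderate range.

moderate positive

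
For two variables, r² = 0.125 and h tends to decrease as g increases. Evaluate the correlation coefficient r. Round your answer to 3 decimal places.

-0.354

|r| = √0.125 = 0.354
The association is negative, so r = −0.354.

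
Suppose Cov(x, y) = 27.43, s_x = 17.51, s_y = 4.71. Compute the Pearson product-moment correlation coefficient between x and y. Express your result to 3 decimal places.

0.333

r = Cov(x,y) / (s_x · s_y) = 27.43 / (17.51 × 4.71)
  = 27.43 / 82.4721 ≈ 0.333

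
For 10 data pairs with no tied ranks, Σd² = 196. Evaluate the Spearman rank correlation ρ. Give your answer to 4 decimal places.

ρ = 1 − 6Σd² / [n(n²−1)] = 1 − 6×196 / (10×99)
  = 1 − 1176/990 = 1 − 1.18788 ≈ -0.1879

-0.1879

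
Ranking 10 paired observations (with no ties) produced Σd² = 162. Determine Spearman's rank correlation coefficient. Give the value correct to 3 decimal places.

ρ = 1 − 6Σd² / [n(n²−1)] = 1 − 6×162 / (10×99)
  = 1 − 972/990 = 1 − 0.9818 ≈ 0.018

0.018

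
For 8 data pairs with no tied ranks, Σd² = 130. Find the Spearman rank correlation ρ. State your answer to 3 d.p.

-0.548

ρ = 1 − 6Σd² / [n(n²−1)] = 1 − 6×130 / (8×63)
  = 1 − 780/504 = 1 − 1.5476 ≈ -0.548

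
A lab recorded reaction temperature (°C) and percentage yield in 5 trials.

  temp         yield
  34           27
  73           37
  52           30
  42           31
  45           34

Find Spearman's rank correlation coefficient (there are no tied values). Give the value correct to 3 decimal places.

0.700

Rank temp: 1, 5, 4, 2, 3
Rank yield: 1, 5, 2, 3, 4
d = rank(temp) − rank(yield): 0, 0, 2, -1, -1; Σd² = 6
ρ = 1 − 6Σd² / [n(n²−1)] = 1 − 6×6 / (5×24) = 1 − 36/120 ≈ 0.700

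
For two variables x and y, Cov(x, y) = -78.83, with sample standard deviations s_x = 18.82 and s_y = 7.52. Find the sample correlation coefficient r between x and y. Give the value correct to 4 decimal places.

r = Cov(x,y) / (s_x · s_y) = -78.83 / (18.82 × 7.52)
  = -78.83 / 141.5264 ≈ -0.5570

-0.5570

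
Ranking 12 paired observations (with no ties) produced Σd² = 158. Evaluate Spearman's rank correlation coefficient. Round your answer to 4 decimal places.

ρ = 1 − 6Σd² / [n(n²−1)] = 1 − 6×158 / (12×143)
  = 1 − 948/1716 = 1 − 0.55245 ≈ 0.4476

0.4476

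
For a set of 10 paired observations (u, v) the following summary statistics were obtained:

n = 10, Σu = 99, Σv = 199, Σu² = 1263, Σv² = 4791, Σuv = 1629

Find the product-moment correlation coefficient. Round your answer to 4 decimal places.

-0.7035

r = (nΣuv − ΣuΣv) / √[(nΣu² − (Σu)²)(nΣv² − (Σv)²)]
Numerator: 10×1629 − 99×199 = -3411
Denominator: √[(12630 − 9801)(47910 − 39601)] = √[2829 × 8309] = 4848.3153
r = -3411 / 4848.3153 ≈ -0.7035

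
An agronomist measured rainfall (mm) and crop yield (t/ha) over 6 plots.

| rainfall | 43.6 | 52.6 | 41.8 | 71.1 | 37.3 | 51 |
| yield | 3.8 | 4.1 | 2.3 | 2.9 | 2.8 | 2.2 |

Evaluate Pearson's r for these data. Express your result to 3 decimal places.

n = 6, Σx = 297.4, Σy = 18.1, Σx² = 15462.46, Σy² = 57.63, Σxy = 900.31
nΣxy − ΣxΣy = 5401.86 − 5382.94 = 18.92
nΣx² − (Σx)² = 92774.76 − 88446.76 = 4328; nΣy² − (Σy)² = 345.78 − 327.61 = 18.17
r = 18.92 / √(4328 × 18.17) = 18.92 / 280.4278 ≈ 0.067

0.067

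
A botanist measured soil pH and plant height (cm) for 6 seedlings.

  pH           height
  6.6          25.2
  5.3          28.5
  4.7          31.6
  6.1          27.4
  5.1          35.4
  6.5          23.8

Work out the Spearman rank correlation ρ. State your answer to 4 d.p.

Rank pH: 6, 3, 1, 4, 2, 5
Rank height: 2, 4, 5, 3, 6, 1
d = rank(pH) − rank(height): 4, -1, -4, 1, -4, 4; Σd² = 66
ρ = 1 − 6Σd² / [n(n²−1)] = 1 − 6×66 / (6×35) = 1 − 396/210 ≈ -0.8857

-0.8857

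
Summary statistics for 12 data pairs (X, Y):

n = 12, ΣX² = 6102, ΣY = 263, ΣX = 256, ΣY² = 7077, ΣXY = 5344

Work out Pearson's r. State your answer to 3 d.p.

-0.291

r = (nΣXY − ΣXΣY) / √[(nΣX² − (ΣX)²)(nΣY² − (ΣY)²)]
Numerator: 12×5344 − 256×263 = -3200
Denominator: √[(73224 − 65536)(84924 − 69169)] = √[7688 × 15755] = 11005.6549
r = -3200 / 11005.6549 ≈ -0.291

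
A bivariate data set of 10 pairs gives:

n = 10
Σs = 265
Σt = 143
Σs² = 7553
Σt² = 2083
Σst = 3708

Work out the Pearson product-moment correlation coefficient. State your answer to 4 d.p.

-0.5733

r = (nΣst − ΣsΣt) / √[(nΣs² − (Σs)²)(nΣt² − (Σt)²)]
Numerator: 10×3708 − 265×143 = -815
Denominator: √[(75530 − 70225)(20830 − 20449)] = √[5305 × 381] = 1421.6909
r = -815 / 1421.6909 ≈ -0.5733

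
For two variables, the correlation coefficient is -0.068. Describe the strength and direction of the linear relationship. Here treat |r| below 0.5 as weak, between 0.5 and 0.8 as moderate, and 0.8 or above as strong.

r = -0.068 < 0 so the relationship is negative.
|r| = 0.068, which falls in the weak range.

weak negative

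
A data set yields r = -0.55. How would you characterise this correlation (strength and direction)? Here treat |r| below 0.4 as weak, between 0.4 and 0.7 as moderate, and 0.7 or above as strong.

r = -0.55 < 0 so the relationship is negative.
|r| = 0.55, which falls in the moderate range.

moderate negative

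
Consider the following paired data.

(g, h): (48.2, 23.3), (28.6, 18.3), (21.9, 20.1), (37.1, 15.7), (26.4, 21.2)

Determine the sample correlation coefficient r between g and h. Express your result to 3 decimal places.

0.252

n = 5, Σg = 162.2, Σh = 98.6, Σg² = 5694.18, Σh² = 1977.72, Σgh = 3228.78
nΣgh − ΣgΣh = 16143.9 − 15992.92 = 150.98
nΣg² − (Σg)² = 28470.9 − 26308.84 = 2162.06; nΣh² − (Σh)² = 9888.6 − 9721.96 = 166.64
r = 150.98 / √(2162.06 × 166.64) = 150.98 / 600.2380 ≈ 0.252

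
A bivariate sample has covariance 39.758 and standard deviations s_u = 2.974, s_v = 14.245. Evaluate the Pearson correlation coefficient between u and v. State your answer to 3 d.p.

0.938

r = Cov(u,v) / (s_u · s_v) = 39.758 / (2.974 × 14.245)
  = 39.758 / 42.3646 ≈ 0.938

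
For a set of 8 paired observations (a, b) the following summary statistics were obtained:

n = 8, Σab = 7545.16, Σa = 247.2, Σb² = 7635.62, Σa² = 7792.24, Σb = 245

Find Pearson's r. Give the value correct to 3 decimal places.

-0.178

r = (nΣab − ΣaΣb) / √[(nΣa² − (Σa)²)(nΣb² − (Σb)²)]
Numerator: 8×7545.16 − 247.2×245 = -202.72
Denominator: √[(62337.92 − 61107.84)(61084.96 − 60025)] = √[1230.08 × 1059.96] = 1141.8562
r = -202.72 / 1141.8562 ≈ -0.178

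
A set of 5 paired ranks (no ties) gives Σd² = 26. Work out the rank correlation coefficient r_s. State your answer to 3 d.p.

ρ = 1 − 6Σd² / [n(n²−1)] = 1 − 6×26 / (5×24)
  = 1 − 156/120 = 1 − 1.3000 ≈ -0.300

-0.300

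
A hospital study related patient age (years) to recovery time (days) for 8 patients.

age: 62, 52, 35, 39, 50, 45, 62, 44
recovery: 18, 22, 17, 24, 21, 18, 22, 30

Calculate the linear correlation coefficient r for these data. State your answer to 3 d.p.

n = 8, Σx = 389, Σy = 172, Σx² = 19599, Σy² = 3822, Σxy = 8335
nΣxy − ΣxΣy = 66680 − 66908 = -228
nΣx² − (Σx)² = 156792 − 151321 = 5471; nΣy² − (Σy)² = 30576 − 29584 = 992
r = -228 / √(5471 × 992) = -228 / 2329.6420 ≈ -0.098

-0.098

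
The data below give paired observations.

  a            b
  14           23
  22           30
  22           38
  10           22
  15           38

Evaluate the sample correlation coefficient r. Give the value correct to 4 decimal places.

0.6197

n = 5, Σa = 83, Σb = 151, Σa² = 1489, Σb² = 4801, Σab = 2608
nΣab − ΣaΣb = 13040 − 12533 = 507
nΣa² − (Σa)² = 7445 − 6889 = 556; nΣb² − (Σb)² = 24005 − 22801 = 1204
r = 507 / √(556 × 1204) = 507 / 818.1834 ≈ 0.6197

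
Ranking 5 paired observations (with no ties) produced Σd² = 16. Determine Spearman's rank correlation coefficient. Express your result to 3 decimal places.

ρ = 1 − 6Σd² / [n(n²−1)] = 1 − 6×16 / (5×24)
  = 1 − 96/120 = 1 − 0.8000 ≈ 0.200

0.200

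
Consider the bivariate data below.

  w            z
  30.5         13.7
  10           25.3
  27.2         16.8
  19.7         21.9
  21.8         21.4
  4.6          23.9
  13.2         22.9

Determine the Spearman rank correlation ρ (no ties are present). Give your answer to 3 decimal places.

Rank w: 7, 2, 6, 4, 5, 1, 3
Rank z: 1, 7, 2, 4, 3, 6, 5
d = rank(w) − rank(z): 6, -5, 4, 0, 2, -5, -2; Σd² = 110
ρ = 1 − 6Σd² / [n(n²−1)] = 1 − 6×110 / (7×48) = 1 − 660/336 ≈ -0.964

-0.964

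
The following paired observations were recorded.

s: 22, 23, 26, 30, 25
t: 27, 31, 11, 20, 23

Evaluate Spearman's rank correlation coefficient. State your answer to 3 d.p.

-0.800

Rank s: 1, 2, 4, 5, 3
Rank t: 4, 5, 1, 2, 3
d = rank(s) − rank(t): -3, -3, 3, 3, 0; Σd² = 36
ρ = 1 − 6Σd² / [n(n²−1)] = 1 − 6×36 / (5×24) = 1 − 216/120 ≈ -0.800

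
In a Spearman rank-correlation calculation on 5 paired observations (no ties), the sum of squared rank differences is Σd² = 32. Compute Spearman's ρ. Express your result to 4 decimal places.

-0.6000

ρ = 1 − 6Σd² / [n(n²−1)] = 1 − 6×32 / (5×24)
  = 1 − 192/120 = 1 − 1.60000 ≈ -0.6000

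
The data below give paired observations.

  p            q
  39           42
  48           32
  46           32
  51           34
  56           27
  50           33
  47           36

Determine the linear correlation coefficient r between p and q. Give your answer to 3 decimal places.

-0.894

n = 7, Σp = 337, Σq = 236, Σp² = 16387, Σq² = 8082, Σpq = 11234
nΣpq − ΣpΣq = 78638 − 79532 = -894
nΣp² − (Σp)² = 114709 − 113569 = 1140; nΣq² − (Σq)² = 56574 − 55696 = 878
r = -894 / √(1140 × 878) = -894 / 1000.4599 ≈ -0.894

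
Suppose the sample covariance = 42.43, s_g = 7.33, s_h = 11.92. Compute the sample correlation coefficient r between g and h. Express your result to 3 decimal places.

r = Cov(g,h) / (s_g · s_h) = 42.43 / (7.33 × 11.92)
  = 42.43 / 87.3736 ≈ 0.486

0.486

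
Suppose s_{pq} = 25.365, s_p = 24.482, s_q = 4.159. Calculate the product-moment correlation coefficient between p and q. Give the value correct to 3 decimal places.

0.249

r = Cov(p,q) / (s_p · s_q) = 25.365 / (24.482 × 4.159)
  = 25.365 / 101.8206 ≈ 0.249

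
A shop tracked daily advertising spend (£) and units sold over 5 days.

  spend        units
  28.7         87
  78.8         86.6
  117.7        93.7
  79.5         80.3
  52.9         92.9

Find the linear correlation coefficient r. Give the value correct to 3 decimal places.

n = 5, Σx = 357.6, Σy = 440.5, Σx² = 30005.08, Σy² = 38926.75, Σxy = 31647.73
nΣxy − ΣxΣy = 158238.65 − 157522.8 = 715.85
nΣx² − (Σx)² = 150025.4 − 127877.76 = 22147.64; nΣy² − (Σy)² = 194633.75 − 194040.25 = 593.5
r = 715.85 / √(22147.64 × 593.5) = 715.85 / 3625.5516 ≈ 0.197

0.197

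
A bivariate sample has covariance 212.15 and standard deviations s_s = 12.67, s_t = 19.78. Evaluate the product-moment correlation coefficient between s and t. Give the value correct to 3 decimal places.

0.847

r = Cov(s,t) / (s_s · s_t) = 212.15 / (12.67 × 19.78)
  = 212.15 / 250.6126 ≈ 0.847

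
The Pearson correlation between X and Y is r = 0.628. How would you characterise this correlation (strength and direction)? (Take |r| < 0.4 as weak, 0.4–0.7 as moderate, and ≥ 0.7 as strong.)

r = 0.628 > 0 so the relationship is positive.
|r| = 0.628, which falls in the moderate range.

moderate positive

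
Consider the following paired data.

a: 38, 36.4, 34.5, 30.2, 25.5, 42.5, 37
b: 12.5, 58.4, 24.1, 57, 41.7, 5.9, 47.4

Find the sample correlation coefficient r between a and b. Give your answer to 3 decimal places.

n = 7, Σa = 244.1, Σb = 247, Σa² = 8696.75, Σb² = 11417.08, Σab = 8221.51
nΣab − ΣaΣb = 57550.57 − 60292.7 = -2742.13
nΣa² − (Σa)² = 60877.25 − 59584.81 = 1292.44; nΣb² − (Σb)² = 79919.56 − 61009 = 18910.56
r = -2742.13 / √(1292.44 × 18910.56) = -2742.13 / 4943.7601 ≈ -0.555

-0.555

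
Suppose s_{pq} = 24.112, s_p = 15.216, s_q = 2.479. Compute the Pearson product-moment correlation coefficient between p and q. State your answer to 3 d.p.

r = Cov(p,q) / (s_p · s_q) = 24.112 / (15.216 × 2.479)
  = 24.112 / 37.7205 ≈ 0.639

0.639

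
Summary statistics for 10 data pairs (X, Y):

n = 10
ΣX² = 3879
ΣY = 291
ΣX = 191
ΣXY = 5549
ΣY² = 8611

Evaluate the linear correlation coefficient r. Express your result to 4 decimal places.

-0.0501

r = (nΣXY − ΣXΣY) / √[(nΣX² − (ΣX)²)(nΣY² − (ΣY)²)]
Numerator: 10×5549 − 191×291 = -91
Denominator: √[(38790 − 36481)(86110 − 84681)] = √[2309 × 1429] = 1816.4694
r = -91 / 1816.4694 ≈ -0.0501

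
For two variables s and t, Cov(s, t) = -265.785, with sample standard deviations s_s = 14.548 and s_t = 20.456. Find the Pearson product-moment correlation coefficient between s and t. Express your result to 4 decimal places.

-0.8931

r = Cov(s,t) / (s_s · s_t) = -265.785 / (14.548 × 20.456)
  = -265.785 / 297.5939 ≈ -0.8931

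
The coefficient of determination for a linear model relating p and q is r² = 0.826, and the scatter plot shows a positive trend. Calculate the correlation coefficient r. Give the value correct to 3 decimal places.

0.909

|r| = √0.826 = 0.909
The association is positive, so r = 0.909.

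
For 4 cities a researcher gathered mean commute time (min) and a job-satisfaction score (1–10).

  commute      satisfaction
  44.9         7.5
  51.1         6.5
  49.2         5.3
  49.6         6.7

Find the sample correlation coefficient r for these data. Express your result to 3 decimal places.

-0.581

n = 4, Σx = 194.8, Σy = 26, Σx² = 9508.02, Σy² = 171.48, Σxy = 1261.98
nΣxy − ΣxΣy = 5047.92 − 5064.8 = -16.88
nΣx² − (Σx)² = 38032.08 − 37947.04 = 85.04; nΣy² − (Σy)² = 685.92 − 676 = 9.92
r = -16.88 / √(85.04 × 9.92) = -16.88 / 29.0447 ≈ -0.581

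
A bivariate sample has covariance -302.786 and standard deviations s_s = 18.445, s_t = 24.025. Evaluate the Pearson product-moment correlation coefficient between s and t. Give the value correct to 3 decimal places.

r = Cov(s,t) / (s_s · s_t) = -302.786 / (18.445 × 24.025)
  = -302.786 / 443.1411 ≈ -0.683

-0.683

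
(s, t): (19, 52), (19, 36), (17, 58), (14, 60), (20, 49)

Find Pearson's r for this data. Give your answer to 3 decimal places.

n = 5, Σs = 89, Σt = 255, Σs² = 1607, Σt² = 13365, Σst = 4478
nΣst − ΣsΣt = 22390 − 22695 = -305
nΣs² − (Σs)² = 8035 − 7921 = 114; nΣt² − (Σt)² = 66825 − 65025 = 1800
r = -305 / √(114 × 1800) = -305 / 452.9901 ≈ -0.673

-0.673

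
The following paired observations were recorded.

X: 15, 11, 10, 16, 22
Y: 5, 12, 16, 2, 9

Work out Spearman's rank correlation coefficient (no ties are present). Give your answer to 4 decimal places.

-0.7000

Rank X: 3, 2, 1, 4, 5
Rank Y: 2, 4, 5, 1, 3
d = rank(X) − rank(Y): 1, -2, -4, 3, 2; Σd² = 34
ρ = 1 − 6Σd² / [n(n²−1)] = 1 − 6×34 / (5×24) = 1 − 204/120 ≈ -0.7000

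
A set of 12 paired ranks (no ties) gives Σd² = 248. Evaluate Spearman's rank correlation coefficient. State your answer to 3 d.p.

0.133

ρ = 1 − 6Σd² / [n(n²−1)] = 1 − 6×248 / (12×143)
  = 1 − 1488/1716 = 1 − 0.8671 ≈ 0.133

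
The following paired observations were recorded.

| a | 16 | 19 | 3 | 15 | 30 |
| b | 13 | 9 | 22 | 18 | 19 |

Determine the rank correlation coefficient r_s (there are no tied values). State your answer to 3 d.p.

Rank a: 3, 4, 1, 2, 5
Rank b: 2, 1, 5, 3, 4
d = rank(a) − rank(b): 1, 3, -4, -1, 1; Σd² = 28
ρ = 1 − 6Σd² / [n(n²−1)] = 1 − 6×28 / (5×24) = 1 − 168/120 ≈ -0.400

-0.400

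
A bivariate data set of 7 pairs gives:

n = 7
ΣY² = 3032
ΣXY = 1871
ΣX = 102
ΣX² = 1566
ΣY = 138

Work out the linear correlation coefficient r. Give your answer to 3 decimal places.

-0.888

r = (nΣXY − ΣXΣY) / √[(nΣX² − (ΣX)²)(nΣY² − (ΣY)²)]
Numerator: 7×1871 − 102×138 = -979
Denominator: √[(10962 − 10404)(21224 − 19044)] = √[558 × 2180] = 1102.9234
r = -979 / 1102.9234 ≈ -0.888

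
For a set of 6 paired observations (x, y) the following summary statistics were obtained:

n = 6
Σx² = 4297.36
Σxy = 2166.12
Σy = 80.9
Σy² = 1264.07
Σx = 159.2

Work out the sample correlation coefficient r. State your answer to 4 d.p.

0.1737

r = (nΣxy − ΣxΣy) / √[(nΣx² − (Σx)²)(nΣy² − (Σy)²)]
Numerator: 6×2166.12 − 159.2×80.9 = 117.44
Denominator: √[(25784.16 − 25344.64)(7584.42 − 6544.81)] = √[439.52 × 1039.61] = 675.9655
r = 117.44 / 675.9655 ≈ 0.1737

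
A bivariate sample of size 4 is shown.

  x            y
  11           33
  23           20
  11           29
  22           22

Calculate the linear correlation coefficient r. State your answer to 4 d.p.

-0.9599

n = 4, Σx = 67, Σy = 104, Σx² = 1255, Σy² = 2814, Σxy = 1626
nΣxy − ΣxΣy = 6504 − 6968 = -464
nΣx² − (Σx)² = 5020 − 4489 = 531; nΣy² − (Σy)² = 11256 − 10816 = 440
r = -464 / √(531 × 440) = -464 / 483.3632 ≈ -0.9599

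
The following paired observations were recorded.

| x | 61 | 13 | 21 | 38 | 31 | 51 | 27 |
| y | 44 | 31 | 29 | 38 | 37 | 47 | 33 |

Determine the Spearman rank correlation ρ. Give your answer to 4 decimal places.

Rank x: 7, 1, 2, 5, 4, 6, 3
Rank y: 6, 2, 1, 5, 4, 7, 3
d = rank(x) − rank(y): 1, -1, 1, 0, 0, -1, 0; Σd² = 4
ρ = 1 − 6Σd² / [n(n²−1)] = 1 − 6×4 / (7×48) = 1 − 24/336 ≈ 0.9286

0.9286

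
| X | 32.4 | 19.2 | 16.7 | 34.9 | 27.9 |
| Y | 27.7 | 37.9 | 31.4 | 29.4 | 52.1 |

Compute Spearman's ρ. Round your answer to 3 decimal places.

-0.500

Rank X: 4, 2, 1, 5, 3
Rank Y: 1, 4, 3, 2, 5
d = rank(X) − rank(Y): 3, -2, -2, 3, -2; Σd² = 30
ρ = 1 − 6Σd² / [n(n²−1)] = 1 − 6×30 / (5×24) = 1 − 180/120 ≈ -0.500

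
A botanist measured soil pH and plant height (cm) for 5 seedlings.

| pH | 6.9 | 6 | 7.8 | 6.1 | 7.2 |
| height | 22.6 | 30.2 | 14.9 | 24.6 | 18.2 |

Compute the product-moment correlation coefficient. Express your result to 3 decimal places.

n = 5, Σx = 34, Σy = 110.5, Σx² = 233.5, Σy² = 2581.21, Σxy = 734.46
nΣxy − ΣxΣy = 3672.3 − 3757 = -84.7
nΣx² − (Σx)² = 1167.5 − 1156 = 11.5; nΣy² − (Σy)² = 12906.05 − 12210.25 = 695.8
r = -84.7 / √(11.5 × 695.8) = -84.7 / 89.4522 ≈ -0.947

-0.947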